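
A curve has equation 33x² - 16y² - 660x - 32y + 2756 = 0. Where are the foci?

(3, -1) and (17, -1)

Group: 33(x² - 20x) -16(y² + 2y) = -2756
33(x - 10)² -16(y + 1)² = -2756 + 3300 - 16 = 528
Divide through by 528 to get (x - 10)²/16 - (y + 1)²/33 = 1.
Hyperbola, center (10, -1), transverse axis horizontal; a² = 16, b² = 33.
c² = a² + b² = 16 + 33 = 49, so c = 7.
Foci lie on the horizontal axis through the center: (h ± c, k).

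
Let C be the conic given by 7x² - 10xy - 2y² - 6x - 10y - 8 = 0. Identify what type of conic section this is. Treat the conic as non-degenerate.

hyperbola

A = 7, B = -10, C = -2.
Discriminant B² − 4AC = (-10)² − 4·7·(-2) = 156.
B² − 4AC > 0 ⇒ hyperbola.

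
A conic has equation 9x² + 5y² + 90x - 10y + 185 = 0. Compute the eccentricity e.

e = 2/3

Rearranging, 9(x² + 10x) + 5(y² - 2y) = -185.
9(x + 5)² + 5(y - 1)² = -185 + 225 + 5 = 45
Divide through by 45 to get (x + 5)²/5 + (y - 1)²/9 = 1.
Ellipse, center (-5, 1), major axis vertical; a² = 9, b² = 5.
c² = a² - b² = 4, so c = 2.
e = c/a = 2/3.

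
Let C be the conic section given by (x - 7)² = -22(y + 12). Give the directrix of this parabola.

y = -13/2

Vertex (7, -12); 4p = -22 so p = -11/2. Opens down.
Directrix is the horizontal line y = k − p = -12 − (-11/2) = -13/2.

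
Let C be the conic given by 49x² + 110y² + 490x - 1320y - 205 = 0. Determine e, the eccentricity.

e = √6710/110

49(x² + 10x) + 110(y² - 12y) = 205
Complete the square: 49(x + 5)² + 110(y - 6)² = 205 + 1225 + 3960 = 5390
Dividing both sides by 5390: (x + 5)²/110 + (y - 6)²/49 = 1
Ellipse, center (-5, 6), major axis horizontal; a² = 110, b² = 49.
c² = a² - b² = 61, so c = √61.
e = c/a = √61/√110 = √6710/110.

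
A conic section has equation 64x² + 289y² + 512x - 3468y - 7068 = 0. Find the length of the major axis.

34

Group the x- and y-terms: 64(x² + 8x) + 289(y² - 12y) = 7068
Complete the square in x and y: 64(x + 4)² + 289(y - 6)² = 7068 + 1024 + 10404 = 18496
Divide through by 18496 to get (x + 4)²/289 + (y - 6)²/64 = 1.
Ellipse, center (-4, 6), major axis horizontal; a² = 289, b² = 64.
a² = 289 so a = 17; the major axis has length 2a = 34.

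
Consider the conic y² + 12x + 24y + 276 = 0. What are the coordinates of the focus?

(-14, -12)

Only y is squared. Complete the square in y: (y + 12)² = -12(x + 11).
Vertex (-11, -12); 4p = -12 so p = -3. Opens left.
Focus is p units from the vertex along the axis: (h + p, k).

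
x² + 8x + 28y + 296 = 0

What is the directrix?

Only x is squared. Complete the square in x: (x + 4)² = -28(y + 10).
Vertex (-4, -10); 4p = -28 so p = -7. Opens down.
Directrix is the horizontal line y = k − p = -10 − (-7) = -3.

y = -3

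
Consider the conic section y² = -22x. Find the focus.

Vertex (0, 0); 4p = -22 so p = -11/2. Opens left.
Focus is p units from the vertex along the axis: (h + p, k).

(-11/2, 0)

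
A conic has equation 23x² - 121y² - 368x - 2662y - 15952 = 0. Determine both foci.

(-4, -11) and (20, -11)

Rearranging, 23(x² - 16x) -121(y² + 22y) = 15952.
Complete the square: 23(x - 8)² -121(y + 11)² = 15952 + 1472 - 14641 = 2783
Divide through by 2783 to get (x - 8)²/121 - (y + 11)²/23 = 1.
Hyperbola, center (8, -11), transverse axis horizontal; a² = 121, b² = 23.
c² = a² + b² = 121 + 23 = 144, so c = 12.
Foci lie on the horizontal axis through the center: (h ± c, k).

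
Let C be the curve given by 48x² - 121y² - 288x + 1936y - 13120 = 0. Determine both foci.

(-10, 8) and (16, 8)

Group the x- and y-terms: 48(x² - 6x) -121(y² - 16y) = 13120
Completing the square gives 48(x - 3)² -121(y - 8)² = 13120 + 432 - 7744 = 5808.
Divide through by 5808 to get (x - 3)²/121 - (y - 8)²/48 = 1.
Hyperbola, center (3, 8), transverse axis horizontal; a² = 121, b² = 48.
c² = a² + b² = 121 + 48 = 169, so c = 13.
Foci lie on the horizontal axis through the center: (h ± c, k).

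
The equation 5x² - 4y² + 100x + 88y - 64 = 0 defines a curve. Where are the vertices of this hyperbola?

Group: 5(x² + 20x) -4(y² - 22y) = 64
Completing the square gives 5(x + 10)² -4(y - 11)² = 64 + 500 - 484 = 80.
Divide through by 80 to get (x + 10)²/16 - (y - 11)²/20 = 1.
Hyperbola, center (-10, 11), transverse axis horizontal; a² = 16, b² = 20.
a = 4. Vertices at (h ± a, k).

(-14, 11) and (-6, 11)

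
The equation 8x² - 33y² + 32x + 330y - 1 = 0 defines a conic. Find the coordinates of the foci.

Collect terms: 8(x² + 4x) -33(y² - 10y) = 1
Complete the square: 8(x + 2)² -33(y - 5)² = 1 + 32 - 825 = -792
Divide by -792: (y - 5)²/24 - (x + 2)²/99 = 1
Hyperbola, center (-2, 5), transverse axis vertical; a² = 24, b² = 99.
c² = a² + b² = 24 + 99 = 123, so c = √123.
Foci lie on the vertical axis through the center: (h, k ± c).

(-2, 5 - √123) and (-2, 5 + √123)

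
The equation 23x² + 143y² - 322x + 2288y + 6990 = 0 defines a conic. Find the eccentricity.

Collect terms: 23(x² - 14x) + 143(y² + 16y) = -6990
Complete the square in x and y: 23(x - 7)² + 143(y + 8)² = -6990 + 1127 + 9152 = 3289
Divide through by 3289 to get (x - 7)²/143 + (y + 8)²/23 = 1.
Ellipse, center (7, -8), major axis horizontal; a² = 143, b² = 23.
c² = a² - b² = 120, so c = 2√30.
e = c/a = 2√30/√143 = 2√4290/143.

e = 2√4290/143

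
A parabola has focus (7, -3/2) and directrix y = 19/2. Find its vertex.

The vertex is the midpoint between the focus and the directrix along the axis of symmetry.
Axis is vertical (directrix is horizontal). Vertex y-coordinate = (-3/2 + 19/2)/2 = 4; x-coordinate = 7.

(7, 4)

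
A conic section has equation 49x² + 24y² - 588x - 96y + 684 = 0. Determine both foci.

Group the x- and y-terms: 49(x² - 12x) + 24(y² - 4y) = -684
49(x - 6)² + 24(y - 2)² = -684 + 1764 + 96 = 1176
Divide through by 1176 to get (x - 6)²/24 + (y - 2)²/49 = 1.
Ellipse, center (6, 2), major axis vertical; a² = 49, b² = 24.
c² = a² - b² = 49 - 24 = 25, so c = 5.
Foci lie on the vertical axis through the center: (h, k ± c).

(6, -3) and (6, 7)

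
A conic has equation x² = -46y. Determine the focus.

Vertex (0, 0); 4p = -46 so p = -23/2. Opens down.
Focus is p units from the vertex along the axis: (h, k + p).

(0, -23/2)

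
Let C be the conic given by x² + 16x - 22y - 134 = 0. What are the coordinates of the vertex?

Only x is squared. Complete the square in x: (x + 8)² = 22(y + 9).
Vertex (-8, -9); 4p = 22 so p = 11/2. Opens up.

(-8, -9)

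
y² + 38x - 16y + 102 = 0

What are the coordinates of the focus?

(-21/2, 8)

Only y is squared. Complete the square in y: (y - 8)² = -38(x + 1).
Vertex (-1, 8); 4p = -38 so p = -19/2. Opens left.
Focus is p units from the vertex along the axis: (h + p, k).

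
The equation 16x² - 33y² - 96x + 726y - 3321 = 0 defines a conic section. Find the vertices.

(3, 7) and (3, 15)

Rearranging, 16(x² - 6x) -33(y² - 22y) = 3321.
Completing the square gives 16(x - 3)² -33(y - 11)² = 3321 + 144 - 3993 = -528.
Divide by -528: (y - 11)²/16 - (x - 3)²/33 = 1
Hyperbola, center (3, 11), transverse axis vertical; a² = 16, b² = 33.
a = 4. Vertices at (h, k ± a).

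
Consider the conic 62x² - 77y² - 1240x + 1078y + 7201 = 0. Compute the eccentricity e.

e = √8618/62

Collect terms: 62(x² - 20x) -77(y² - 14y) = -7201
Completing the square gives 62(x - 10)² -77(y - 7)² = -7201 + 6200 - 3773 = -4774.
Divide by -4774: (y - 7)²/62 - (x - 10)²/77 = 1
Hyperbola, center (10, 7), transverse axis vertical; a² = 62, b² = 77.
c² = a² + b² = 139, so c = √139.
e = c/a = √139/√62 = √8618/62.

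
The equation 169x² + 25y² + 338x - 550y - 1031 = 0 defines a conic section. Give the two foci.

Rearranging, 169(x² + 2x) + 25(y² - 22y) = 1031.
Complete the square: 169(x + 1)² + 25(y - 11)² = 1031 + 169 + 3025 = 4225
Dividing both sides by 4225: (x + 1)²/25 + (y - 11)²/169 = 1
Ellipse, center (-1, 11), major axis vertical; a² = 169, b² = 25.
c² = a² - b² = 169 - 25 = 144, so c = 12.
Foci lie on the vertical axis through the center: (h, k ± c).

(-1, -1) and (-1, 23)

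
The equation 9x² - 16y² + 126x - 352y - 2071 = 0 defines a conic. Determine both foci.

Group: 9(x² + 14x) -16(y² + 22y) = 2071
Completing the square gives 9(x + 7)² -16(y + 11)² = 2071 + 441 - 1936 = 576.
Divide by 576: (x + 7)²/64 - (y + 11)²/36 = 1
Hyperbola, center (-7, -11), transverse axis horizontal; a² = 64, b² = 36.
c² = a² + b² = 64 + 36 = 100, so c = 10.
Foci lie on the horizontal axis through the center: (h ± c, k).

(-17, -11) and (3, -11)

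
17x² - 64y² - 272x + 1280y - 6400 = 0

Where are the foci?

(-1, 10) and (17, 10)

Group: 17(x² - 16x) -64(y² - 20y) = 6400
17(x - 8)² -64(y - 10)² = 6400 + 1088 - 6400 = 1088
Divide through by 1088 to get (x - 8)²/64 - (y - 10)²/17 = 1.
Hyperbola, center (8, 10), transverse axis horizontal; a² = 64, b² = 17.
c² = a² + b² = 64 + 17 = 81, so c = 9.
Foci lie on the horizontal axis through the center: (h ± c, k).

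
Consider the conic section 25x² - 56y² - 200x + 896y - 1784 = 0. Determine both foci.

25(x² - 8x) -56(y² - 16y) = 1784
Completing the square gives 25(x - 4)² -56(y - 8)² = 1784 + 400 - 3584 = -1400.
Divide through by -1400 to get (y - 8)²/25 - (x - 4)²/56 = 1.
Hyperbola, center (4, 8), transverse axis vertical; a² = 25, b² = 56.
c² = a² + b² = 25 + 56 = 81, so c = 9.
Foci lie on the vertical axis through the center: (h, k ± c).

(4, -1) and (4, 17)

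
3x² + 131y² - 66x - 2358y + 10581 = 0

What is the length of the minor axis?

2√3

Group the x- and y-terms: 3(x² - 22x) + 131(y² - 18y) = -10581
3(x - 11)² + 131(y - 9)² = -10581 + 363 + 10611 = 393
Dividing both sides by 393: (x - 11)²/131 + (y - 9)²/3 = 1
Ellipse, center (11, 9), major axis horizontal; a² = 131, b² = 3.
b² = 3 so b = √3; the minor axis has length 2b = 2√3.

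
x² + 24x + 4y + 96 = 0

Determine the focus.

Only x is squared. Complete the square in x: (x + 12)² = -4(y - 12).
Vertex (-12, 12); 4p = -4 so p = -1. Opens down.
Focus is p units from the vertex along the axis: (h, k + p).

(-12, 11)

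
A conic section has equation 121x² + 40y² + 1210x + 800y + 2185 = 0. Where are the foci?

(-5, -19) and (-5, -1)

Rearranging, 121(x² + 10x) + 40(y² + 20y) = -2185.
121(x + 5)² + 40(y + 10)² = -2185 + 3025 + 4000 = 4840
Dividing both sides by 4840: (x + 5)²/40 + (y + 10)²/121 = 1
Ellipse, center (-5, -10), major axis vertical; a² = 121, b² = 40.
c² = a² - b² = 121 - 40 = 81, so c = 9.
Foci lie on the vertical axis through the center: (h, k ± c).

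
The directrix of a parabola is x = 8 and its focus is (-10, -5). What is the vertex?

(-1, -5)

The vertex is the midpoint between the focus and the directrix along the axis of symmetry.
Axis is horizontal (directrix is vertical). Vertex x-coordinate = (-10 + 8)/2 = -1; y-coordinate = -5.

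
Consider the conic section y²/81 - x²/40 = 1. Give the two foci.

Center (0, 0). The positive term is the y-term, so the transverse axis is vertical; a² = 81, b² = 40.
c² = a² + b² = 81 + 40 = 121, so c = 11.
Foci lie on the vertical axis through the center: (h, k ± c).

(0, -11) and (0, 11)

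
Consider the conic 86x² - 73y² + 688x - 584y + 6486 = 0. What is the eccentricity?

e = √13674/86

Group: 86(x² + 8x) -73(y² + 8y) = -6486
Complete the square in x and y: 86(x + 4)² -73(y + 4)² = -6486 + 1376 - 1168 = -6278
Divide by -6278: (y + 4)²/86 - (x + 4)²/73 = 1
Hyperbola, center (-4, -4), transverse axis vertical; a² = 86, b² = 73.
c² = a² + b² = 159, so c = √159.
e = c/a = √159/√86 = √13674/86.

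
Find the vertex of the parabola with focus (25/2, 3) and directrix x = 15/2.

The vertex is the midpoint between the focus and the directrix along the axis of symmetry.
Axis is horizontal (directrix is vertical). Vertex x-coordinate = (25/2 + 15/2)/2 = 10; y-coordinate = 3.

(10, 3)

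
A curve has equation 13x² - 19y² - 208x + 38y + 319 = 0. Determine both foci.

Rearranging, 13(x² - 16x) -19(y² - 2y) = -319.
13(x - 8)² -19(y - 1)² = -319 + 832 - 19 = 494
Divide through by 494 to get (x - 8)²/38 - (y - 1)²/26 = 1.
Hyperbola, center (8, 1), transverse axis horizontal; a² = 38, b² = 26.
c² = a² + b² = 38 + 26 = 64, so c = 8.
Foci lie on the horizontal axis through the center: (h ± c, k).

(0, 1) and (16, 1)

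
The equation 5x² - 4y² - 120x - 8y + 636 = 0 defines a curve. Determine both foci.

Group: 5(x² - 24x) -4(y² + 2y) = -636
Complete the square in x and y: 5(x - 12)² -4(y + 1)² = -636 + 720 - 4 = 80
Divide by 80: (x - 12)²/16 - (y + 1)²/20 = 1
Hyperbola, center (12, -1), transverse axis horizontal; a² = 16, b² = 20.
c² = a² + b² = 16 + 20 = 36, so c = 6.
Foci lie on the horizontal axis through the center: (h ± c, k).

(6, -1) and (18, -1)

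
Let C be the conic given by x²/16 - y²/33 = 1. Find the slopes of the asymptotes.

√33/4 and -√33/4

Center (0, 0). The positive term is the x-term, so the transverse axis is horizontal; a² = 16, b² = 33.
For a horizontal hyperbola the asymptotes have slope ±b/a.
Here that is ±√33/4.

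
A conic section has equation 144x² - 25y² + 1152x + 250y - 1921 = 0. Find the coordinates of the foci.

Rearranging, 144(x² + 8x) -25(y² - 10y) = 1921.
Complete the square: 144(x + 4)² -25(y - 5)² = 1921 + 2304 - 625 = 3600
Divide through by 3600 to get (x + 4)²/25 - (y - 5)²/144 = 1.
Hyperbola, center (-4, 5), transverse axis horizontal; a² = 25, b² = 144.
c² = a² + b² = 25 + 144 = 169, so c = 13.
Foci lie on the horizontal axis through the center: (h ± c, k).

(-17, 5) and (9, 5)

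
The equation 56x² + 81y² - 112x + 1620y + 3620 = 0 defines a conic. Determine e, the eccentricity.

e = 5/9

Group: 56(x² - 2x) + 81(y² + 20y) = -3620
56(x - 1)² + 81(y + 10)² = -3620 + 56 + 8100 = 4536
Divide through by 4536 to get (x - 1)²/81 + (y + 10)²/56 = 1.
Ellipse, center (1, -10), major axis horizontal; a² = 81, b² = 56.
c² = a² - b² = 25, so c = 5.
e = c/a = 5/9.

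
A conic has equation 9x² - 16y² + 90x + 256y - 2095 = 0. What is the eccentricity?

Rearranging, 9(x² + 10x) -16(y² - 16y) = 2095.
Complete the square: 9(x + 5)² -16(y - 8)² = 2095 + 225 - 1024 = 1296
Divide by 1296: (x + 5)²/144 - (y - 8)²/81 = 1
Hyperbola, center (-5, 8), transverse axis horizontal; a² = 144, b² = 81.
c² = a² + b² = 225, so c = 15.
e = c/a = 15/12 = 5/4.

e = 5/4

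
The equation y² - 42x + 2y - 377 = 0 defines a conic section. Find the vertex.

Only y is squared. Complete the square in y: (y + 1)² = 42(x + 9).
Vertex (-9, -1); 4p = 42 so p = 21/2. Opens right.

(-9, -1)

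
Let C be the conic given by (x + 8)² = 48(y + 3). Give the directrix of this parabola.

y = -15

Vertex (-8, -3); 4p = 48 so p = 12. Opens up.
Directrix is the horizontal line y = k − p = -3 − (12) = -15.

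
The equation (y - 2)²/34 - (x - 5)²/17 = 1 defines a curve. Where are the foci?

Center (5, 2). The positive term is the y-term, so the transverse axis is vertical; a² = 34, b² = 17.
c² = a² + b² = 34 + 17 = 51, so c = √51.
Foci lie on the vertical axis through the center: (h, k ± c).

(5, 2 - √51) and (5, 2 + √51)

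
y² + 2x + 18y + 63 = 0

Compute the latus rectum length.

2

Only y is squared. Complete the square in y: (y + 9)² = -2(x - 9).
Vertex (9, -9); 4p = -2 so p = -1/2. Opens left.
Latus rectum length = |4p| = 2.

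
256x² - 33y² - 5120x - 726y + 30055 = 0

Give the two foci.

256(x² - 20x) -33(y² + 22y) = -30055
Complete the square in x and y: 256(x - 10)² -33(y + 11)² = -30055 + 25600 - 3993 = -8448
Divide through by -8448 to get (y + 11)²/256 - (x - 10)²/33 = 1.
Hyperbola, center (10, -11), transverse axis vertical; a² = 256, b² = 33.
c² = a² + b² = 256 + 33 = 289, so c = 17.
Foci lie on the vertical axis through the center: (h, k ± c).

(10, -28) and (10, 6)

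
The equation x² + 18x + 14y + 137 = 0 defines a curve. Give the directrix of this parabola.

y = -1/2

Only x is squared. Complete the square in x: (x + 9)² = -14(y + 4).
Vertex (-9, -4); 4p = -14 so p = -7/2. Opens down.
Directrix is the horizontal line y = k − p = -4 − (-7/2) = -1/2.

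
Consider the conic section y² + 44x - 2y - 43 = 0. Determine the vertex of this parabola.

(1, 1)

Only y is squared. Complete the square in y: (y - 1)² = -44(x - 1).
Vertex (1, 1); 4p = -44 so p = -11. Opens left.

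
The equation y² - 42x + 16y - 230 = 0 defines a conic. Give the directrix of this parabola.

Only y is squared. Complete the square in y: (y + 8)² = 42(x + 7).
Vertex (-7, -8); 4p = 42 so p = 21/2. Opens right.
Directrix is the vertical line x = h − p = -7 − (21/2) = -35/2.

x = -35/2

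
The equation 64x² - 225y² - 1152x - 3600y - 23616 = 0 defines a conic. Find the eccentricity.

Rearranging, 64(x² - 18x) -225(y² + 16y) = 23616.
64(x - 9)² -225(y + 8)² = 23616 + 5184 - 14400 = 14400
Dividing both sides by 14400: (x - 9)²/225 - (y + 8)²/64 = 1
Hyperbola, center (9, -8), transverse axis horizontal; a² = 225, b² = 64.
c² = a² + b² = 289, so c = 17.
e = c/a = 17/15.

e = 17/15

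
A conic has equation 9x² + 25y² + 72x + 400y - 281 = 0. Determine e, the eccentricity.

9(x² + 8x) + 25(y² + 16y) = 281
Complete the square: 9(x + 4)² + 25(y + 8)² = 281 + 144 + 1600 = 2025
Dividing both sides by 2025: (x + 4)²/225 + (y + 8)²/81 = 1
Ellipse, center (-4, -8), major axis horizontal; a² = 225, b² = 81.
c² = a² - b² = 144, so c = 12.
e = c/a = 12/15 = 4/5.

e = 4/5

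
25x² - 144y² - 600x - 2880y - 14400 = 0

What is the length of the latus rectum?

Group the x- and y-terms: 25(x² - 24x) -144(y² + 20y) = 14400
Completing the square gives 25(x - 12)² -144(y + 10)² = 14400 + 3600 - 14400 = 3600.
Divide by 3600: (x - 12)²/144 - (y + 10)²/25 = 1
Hyperbola, center (12, -10), transverse axis horizontal; a² = 144, b² = 25.
Latus rectum length = 2b²/a = 2·25/12 = 25/6.

25/6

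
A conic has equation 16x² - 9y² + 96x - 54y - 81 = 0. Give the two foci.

Collect terms: 16(x² + 6x) -9(y² + 6y) = 81
Complete the square: 16(x + 3)² -9(y + 3)² = 81 + 144 - 81 = 144
Divide through by 144 to get (x + 3)²/9 - (y + 3)²/16 = 1.
Hyperbola, center (-3, -3), transverse axis horizontal; a² = 9, b² = 16.
c² = a² + b² = 9 + 16 = 25, so c = 5.
Foci lie on the horizontal axis through the center: (h ± c, k).

(-8, -3) and (2, -3)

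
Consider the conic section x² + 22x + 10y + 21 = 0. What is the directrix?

Only x is squared. Complete the square in x: (x + 11)² = -10(y - 10).
Vertex (-11, 10); 4p = -10 so p = -5/2. Opens down.
Directrix is the horizontal line y = k − p = 10 − (-5/2) = 25/2.

y = 25/2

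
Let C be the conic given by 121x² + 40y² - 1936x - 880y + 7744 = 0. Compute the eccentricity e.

e = 9/11

Rearranging, 121(x² - 16x) + 40(y² - 22y) = -7744.
Completing the square gives 121(x - 8)² + 40(y - 11)² = -7744 + 7744 + 4840 = 4840.
Divide through by 4840 to get (x - 8)²/40 + (y - 11)²/121 = 1.
Ellipse, center (8, 11), major axis vertical; a² = 121, b² = 40.
c² = a² - b² = 81, so c = 9.
e = c/a = 9/11.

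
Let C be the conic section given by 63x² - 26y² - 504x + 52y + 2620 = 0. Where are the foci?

Group: 63(x² - 8x) -26(y² - 2y) = -2620
Complete the square in x and y: 63(x - 4)² -26(y - 1)² = -2620 + 1008 - 26 = -1638
Divide through by -1638 to get (y - 1)²/63 - (x - 4)²/26 = 1.
Hyperbola, center (4, 1), transverse axis vertical; a² = 63, b² = 26.
c² = a² + b² = 63 + 26 = 89, so c = √89.
Foci lie on the vertical axis through the center: (h, k ± c).

(4, 1 - √89) and (4, 1 + √89)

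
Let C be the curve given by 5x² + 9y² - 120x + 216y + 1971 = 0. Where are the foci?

Collect terms: 5(x² - 24x) + 9(y² + 24y) = -1971
Complete the square: 5(x - 12)² + 9(y + 12)² = -1971 + 720 + 1296 = 45
Divide through by 45 to get (x - 12)²/9 + (y + 12)²/5 = 1.
Ellipse, center (12, -12), major axis horizontal; a² = 9, b² = 5.
c² = a² - b² = 9 - 5 = 4, so c = 2.
Foci lie on the horizontal axis through the center: (h ± c, k).

(10, -12) and (14, -12)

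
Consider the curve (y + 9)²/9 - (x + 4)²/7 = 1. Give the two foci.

Center (-4, -9). The positive term is the y-term, so the transverse axis is vertical; a² = 9, b² = 7.
c² = a² + b² = 9 + 7 = 16, so c = 4.
Foci lie on the vertical axis through the center: (h, k ± c).

(-4, -13) and (-4, -5)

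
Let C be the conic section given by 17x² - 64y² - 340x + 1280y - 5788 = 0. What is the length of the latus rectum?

17(x² - 20x) -64(y² - 20y) = 5788
Complete the square: 17(x - 10)² -64(y - 10)² = 5788 + 1700 - 6400 = 1088
Divide by 1088: (x - 10)²/64 - (y - 10)²/17 = 1
Hyperbola, center (10, 10), transverse axis horizontal; a² = 64, b² = 17.
Latus rectum length = 2b²/a = 2·17/8 = 17/4.

17/4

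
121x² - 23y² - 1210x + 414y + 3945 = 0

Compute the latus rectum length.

121(x² - 10x) -23(y² - 18y) = -3945
Complete the square in x and y: 121(x - 5)² -23(y - 9)² = -3945 + 3025 - 1863 = -2783
Divide through by -2783 to get (y - 9)²/121 - (x - 5)²/23 = 1.
Hyperbola, center (5, 9), transverse axis vertical; a² = 121, b² = 23.
Latus rectum length = 2b²/a = 2·23/11 = 46/11.

46/11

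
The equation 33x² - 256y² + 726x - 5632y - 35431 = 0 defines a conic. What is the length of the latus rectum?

Rearranging, 33(x² + 22x) -256(y² + 22y) = 35431.
Completing the square gives 33(x + 11)² -256(y + 11)² = 35431 + 3993 - 30976 = 8448.
Divide by 8448: (x + 11)²/256 - (y + 11)²/33 = 1
Hyperbola, center (-11, -11), transverse axis horizontal; a² = 256, b² = 33.
Latus rectum length = 2b²/a = 2·33/16 = 33/8.

33/8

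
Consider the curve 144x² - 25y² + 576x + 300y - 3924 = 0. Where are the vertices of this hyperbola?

(-7, 6) and (3, 6)

Group the x- and y-terms: 144(x² + 4x) -25(y² - 12y) = 3924
Complete the square: 144(x + 2)² -25(y - 6)² = 3924 + 576 - 900 = 3600
Divide by 3600: (x + 2)²/25 - (y - 6)²/144 = 1
Hyperbola, center (-2, 6), transverse axis horizontal; a² = 25, b² = 144.
a = 5. Vertices at (h ± a, k).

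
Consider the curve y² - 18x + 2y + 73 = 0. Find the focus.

(17/2, -1)

Only y is squared. Complete the square in y: (y + 1)² = 18(x - 4).
Vertex (4, -1); 4p = 18 so p = 9/2. Opens right.
Focus is p units from the vertex along the axis: (h + p, k).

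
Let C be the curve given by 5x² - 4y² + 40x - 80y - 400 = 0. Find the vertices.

Group: 5(x² + 8x) -4(y² + 20y) = 400
5(x + 4)² -4(y + 10)² = 400 + 80 - 400 = 80
Dividing both sides by 80: (x + 4)²/16 - (y + 10)²/20 = 1
Hyperbola, center (-4, -10), transverse axis horizontal; a² = 16, b² = 20.
a = 4. Vertices at (h ± a, k).

(-8, -10) and (0, -10)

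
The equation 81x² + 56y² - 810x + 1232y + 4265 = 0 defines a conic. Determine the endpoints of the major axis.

(5, -20) and (5, -2)

81(x² - 10x) + 56(y² + 22y) = -4265
Completing the square gives 81(x - 5)² + 56(y + 11)² = -4265 + 2025 + 6776 = 4536.
Dividing both sides by 4536: (x - 5)²/56 + (y + 11)²/81 = 1
Ellipse, center (5, -11), major axis vertical; a² = 81, b² = 56.
a = 9. Vertices at (h, k ± a).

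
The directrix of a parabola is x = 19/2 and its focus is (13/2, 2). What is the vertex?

(8, 2)

The vertex is the midpoint between the focus and the directrix along the axis of symmetry.
Axis is horizontal (directrix is vertical). Vertex x-coordinate = (13/2 + 19/2)/2 = 8; y-coordinate = 2.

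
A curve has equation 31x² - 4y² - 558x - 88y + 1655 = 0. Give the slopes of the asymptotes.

Group the x- and y-terms: 31(x² - 18x) -4(y² + 22y) = -1655
Complete the square: 31(x - 9)² -4(y + 11)² = -1655 + 2511 - 484 = 372
Divide through by 372 to get (x - 9)²/12 - (y + 11)²/93 = 1.
Hyperbola, center (9, -11), transverse axis horizontal; a² = 12, b² = 93.
For a horizontal hyperbola the asymptotes have slope ±b/a.
Here that is ±√93/2√3 = ±√31/2.

√31/2 and -√31/2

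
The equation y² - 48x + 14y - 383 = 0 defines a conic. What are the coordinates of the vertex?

(-9, -7)

Only y is squared. Complete the square in y: (y + 7)² = 48(x + 9).
Vertex (-9, -7); 4p = 48 so p = 12. Opens right.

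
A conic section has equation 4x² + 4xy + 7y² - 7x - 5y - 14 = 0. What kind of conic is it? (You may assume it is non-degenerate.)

ellipse

A = 4, B = 4, C = 7.
Discriminant B² − 4AC = 4² − 4·4·7 = -96.
B² − 4AC < 0 ⇒ ellipse.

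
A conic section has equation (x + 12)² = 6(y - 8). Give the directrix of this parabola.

y = 13/2

Vertex (-12, 8); 4p = 6 so p = 3/2. Opens up.
Directrix is the horizontal line y = k − p = 8 − (3/2) = 13/2.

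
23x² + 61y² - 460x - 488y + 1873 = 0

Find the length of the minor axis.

Group the x- and y-terms: 23(x² - 20x) + 61(y² - 8y) = -1873
Complete the square in x and y: 23(x - 10)² + 61(y - 4)² = -1873 + 2300 + 976 = 1403
Divide by 1403: (x - 10)²/61 + (y - 4)²/23 = 1
Ellipse, center (10, 4), major axis horizontal; a² = 61, b² = 23.
b² = 23 so b = √23; the minor axis has length 2b = 2√23.

2√23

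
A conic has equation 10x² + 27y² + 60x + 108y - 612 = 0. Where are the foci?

(-3 - √51, -2) and (-3 + √51, -2)

Group: 10(x² + 6x) + 27(y² + 4y) = 612
Complete the square in x and y: 10(x + 3)² + 27(y + 2)² = 612 + 90 + 108 = 810
Divide through by 810 to get (x + 3)²/81 + (y + 2)²/30 = 1.
Ellipse, center (-3, -2), major axis horizontal; a² = 81, b² = 30.
c² = a² - b² = 81 - 30 = 51, so c = √51.
Foci lie on the horizontal axis through the center: (h ± c, k).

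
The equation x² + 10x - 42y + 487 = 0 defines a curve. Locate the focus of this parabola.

Only x is squared. Complete the square in x: (x + 5)² = 42(y - 11).
Vertex (-5, 11); 4p = 42 so p = 21/2. Opens up.
Focus is p units from the vertex along the axis: (h, k + p).

(-5, 43/2)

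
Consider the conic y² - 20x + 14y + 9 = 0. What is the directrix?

Only y is squared. Complete the square in y: (y + 7)² = 20(x + 2).
Vertex (-2, -7); 4p = 20 so p = 5. Opens right.
Directrix is the vertical line x = h − p = -2 − (5) = -7.

x = -7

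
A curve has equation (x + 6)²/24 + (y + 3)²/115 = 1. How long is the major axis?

Center (-6, -3). The larger denominator 115 sits under the y-term, so the major axis is vertical; a² = 115, b² = 24.
a² = 115 so a = √115; the major axis has length 2a = 2√115.

2√115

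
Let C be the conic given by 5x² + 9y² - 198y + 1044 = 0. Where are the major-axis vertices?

(-3, 11) and (3, 11)

Group the x- and y-terms: 5x² + 9(y² - 22y) = -1044
Complete the square in x and y: 5x² + 9(y - 11)² = -1044 + 0 + 1089 = 45
Dividing both sides by 45: x²/9 + (y - 11)²/5 = 1
Ellipse, center (0, 11), major axis horizontal; a² = 9, b² = 5.
a = 3. Vertices at (h ± a, k).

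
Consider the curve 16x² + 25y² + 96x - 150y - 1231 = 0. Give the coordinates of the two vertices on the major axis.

16(x² + 6x) + 25(y² - 6y) = 1231
Complete the square in x and y: 16(x + 3)² + 25(y - 3)² = 1231 + 144 + 225 = 1600
Divide through by 1600 to get (x + 3)²/100 + (y - 3)²/64 = 1.
Ellipse, center (-3, 3), major axis horizontal; a² = 100, b² = 64.
a = 10. Vertices at (h ± a, k).

(-13, 3) and (7, 3)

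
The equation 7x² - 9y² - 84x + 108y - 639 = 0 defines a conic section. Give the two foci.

7(x² - 12x) -9(y² - 12y) = 639
Complete the square: 7(x - 6)² -9(y - 6)² = 639 + 252 - 324 = 567
Divide by 567: (x - 6)²/81 - (y - 6)²/63 = 1
Hyperbola, center (6, 6), transverse axis horizontal; a² = 81, b² = 63.
c² = a² + b² = 81 + 63 = 144, so c = 12.
Foci lie on the horizontal axis through the center: (h ± c, k).

(-6, 6) and (18, 6)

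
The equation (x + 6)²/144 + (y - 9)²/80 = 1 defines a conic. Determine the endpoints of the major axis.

(-18, 9) and (6, 9)

Center (-6, 9). The larger denominator 144 sits under the x-term, so the major axis is horizontal; a² = 144, b² = 80.
a = 12. Vertices at (h ± a, k).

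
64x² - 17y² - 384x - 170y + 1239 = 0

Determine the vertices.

(3, -13) and (3, 3)

Group the x- and y-terms: 64(x² - 6x) -17(y² + 10y) = -1239
Complete the square: 64(x - 3)² -17(y + 5)² = -1239 + 576 - 425 = -1088
Divide by -1088: (y + 5)²/64 - (x - 3)²/17 = 1
Hyperbola, center (3, -5), transverse axis vertical; a² = 64, b² = 17.
a = 8. Vertices at (h, k ± a).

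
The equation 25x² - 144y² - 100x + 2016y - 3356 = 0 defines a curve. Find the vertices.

Rearranging, 25(x² - 4x) -144(y² - 14y) = 3356.
25(x - 2)² -144(y - 7)² = 3356 + 100 - 7056 = -3600
Dividing both sides by -3600: (y - 7)²/25 - (x - 2)²/144 = 1
Hyperbola, center (2, 7), transverse axis vertical; a² = 25, b² = 144.
a = 5. Vertices at (h, k ± a).

(2, 2) and (2, 12)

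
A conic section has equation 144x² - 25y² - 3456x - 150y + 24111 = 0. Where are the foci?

144(x² - 24x) -25(y² + 6y) = -24111
Complete the square: 144(x - 12)² -25(y + 3)² = -24111 + 20736 - 225 = -3600
Dividing both sides by -3600: (y + 3)²/144 - (x - 12)²/25 = 1
Hyperbola, center (12, -3), transverse axis vertical; a² = 144, b² = 25.
c² = a² + b² = 144 + 25 = 169, so c = 13.
Foci lie on the vertical axis through the center: (h, k ± c).

(12, -16) and (12, 10)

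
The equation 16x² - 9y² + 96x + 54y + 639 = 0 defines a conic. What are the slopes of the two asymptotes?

16(x² + 6x) -9(y² - 6y) = -639
Complete the square: 16(x + 3)² -9(y - 3)² = -639 + 144 - 81 = -576
Divide through by -576 to get (y - 3)²/64 - (x + 3)²/36 = 1.
Hyperbola, center (-3, 3), transverse axis vertical; a² = 64, b² = 36.
For a vertical hyperbola the asymptotes have slope ±a/b.
Here that is ±8/6 = ±4/3.

4/3 and -4/3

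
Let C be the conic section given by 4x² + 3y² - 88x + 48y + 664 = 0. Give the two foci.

4(x² - 22x) + 3(y² + 16y) = -664
Completing the square gives 4(x - 11)² + 3(y + 8)² = -664 + 484 + 192 = 12.
Divide through by 12 to get (x - 11)²/3 + (y + 8)²/4 = 1.
Ellipse, center (11, -8), major axis vertical; a² = 4, b² = 3.
c² = a² - b² = 4 - 3 = 1, so c = 1.
Foci lie on the vertical axis through the center: (h, k ± c).

(11, -9) and (11, -7)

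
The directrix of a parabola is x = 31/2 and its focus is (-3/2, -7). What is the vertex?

(7, -7)

The vertex is the midpoint between the focus and the directrix along the axis of symmetry.
Axis is horizontal (directrix is vertical). Vertex x-coordinate = (-3/2 + 31/2)/2 = 7; y-coordinate = -7.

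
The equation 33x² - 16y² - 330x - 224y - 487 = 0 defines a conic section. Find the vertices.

(1, -7) and (9, -7)

33(x² - 10x) -16(y² + 14y) = 487
Complete the square: 33(x - 5)² -16(y + 7)² = 487 + 825 - 784 = 528
Divide through by 528 to get (x - 5)²/16 - (y + 7)²/33 = 1.
Hyperbola, center (5, -7), transverse axis horizontal; a² = 16, b² = 33.
a = 4. Vertices at (h ± a, k).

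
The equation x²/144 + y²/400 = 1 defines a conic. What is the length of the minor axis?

24

Center (0, 0). The larger denominator 400 sits under the y-term, so the major axis is vertical; a² = 400, b² = 144.
b² = 144 so b = 12; the minor axis has length 2b = 24.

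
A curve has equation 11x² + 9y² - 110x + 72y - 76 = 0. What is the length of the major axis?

Collect terms: 11(x² - 10x) + 9(y² + 8y) = 76
Completing the square gives 11(x - 5)² + 9(y + 4)² = 76 + 275 + 144 = 495.
Divide by 495: (x - 5)²/45 + (y + 4)²/55 = 1
Ellipse, center (5, -4), major axis vertical; a² = 55, b² = 45.
a² = 55 so a = √55; the major axis has length 2a = 2√55.

2√55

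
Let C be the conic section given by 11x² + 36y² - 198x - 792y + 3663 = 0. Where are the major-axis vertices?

(-3, 11) and (21, 11)

11(x² - 18x) + 36(y² - 22y) = -3663
Completing the square gives 11(x - 9)² + 36(y - 11)² = -3663 + 891 + 4356 = 1584.
Divide through by 1584 to get (x - 9)²/144 + (y - 11)²/44 = 1.
Ellipse, center (9, 11), major axis horizontal; a² = 144, b² = 44.
a = 12. Vertices at (h ± a, k).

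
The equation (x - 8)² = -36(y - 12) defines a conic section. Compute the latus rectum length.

36

Vertex (8, 12); 4p = -36 so p = -9. Opens down.
Latus rectum length = |4p| = 36.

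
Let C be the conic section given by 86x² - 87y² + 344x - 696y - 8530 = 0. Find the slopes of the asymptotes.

Group: 86(x² + 4x) -87(y² + 8y) = 8530
Complete the square in x and y: 86(x + 2)² -87(y + 4)² = 8530 + 344 - 1392 = 7482
Divide through by 7482 to get (x + 2)²/87 - (y + 4)²/86 = 1.
Hyperbola, center (-2, -4), transverse axis horizontal; a² = 87, b² = 86.
For a horizontal hyperbola the asymptotes have slope ±b/a.
Here that is ±√86/√87 = ±√7482/87.

√7482/87 and -√7482/87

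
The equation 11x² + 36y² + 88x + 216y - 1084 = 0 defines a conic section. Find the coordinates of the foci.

Collect terms: 11(x² + 8x) + 36(y² + 6y) = 1084
Completing the square gives 11(x + 4)² + 36(y + 3)² = 1084 + 176 + 324 = 1584.
Divide by 1584: (x + 4)²/144 + (y + 3)²/44 = 1
Ellipse, center (-4, -3), major axis horizontal; a² = 144, b² = 44.
c² = a² - b² = 144 - 44 = 100, so c = 10.
Foci lie on the horizontal axis through the center: (h ± c, k).

(-14, -3) and (6, -3)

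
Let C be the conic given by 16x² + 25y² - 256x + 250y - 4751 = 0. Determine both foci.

(-4, -5) and (20, -5)

Collect terms: 16(x² - 16x) + 25(y² + 10y) = 4751
16(x - 8)² + 25(y + 5)² = 4751 + 1024 + 625 = 6400
Divide through by 6400 to get (x - 8)²/400 + (y + 5)²/256 = 1.
Ellipse, center (8, -5), major axis horizontal; a² = 400, b² = 256.
c² = a² - b² = 400 - 256 = 144, so c = 12.
Foci lie on the horizontal axis through the center: (h ± c, k).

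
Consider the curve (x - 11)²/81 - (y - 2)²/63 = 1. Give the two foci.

(-1, 2) and (23, 2)

Center (11, 2). The positive term is the x-term, so the transverse axis is horizontal; a² = 81, b² = 63.
c² = a² + b² = 81 + 63 = 144, so c = 12.
Foci lie on the horizontal axis through the center: (h ± c, k).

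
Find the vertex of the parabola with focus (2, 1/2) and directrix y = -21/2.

(2, -5)

The vertex is the midpoint between the focus and the directrix along the axis of symmetry.
Axis is vertical (directrix is horizontal). Vertex y-coordinate = (1/2 + (-21/2))/2 = -5; x-coordinate = 2.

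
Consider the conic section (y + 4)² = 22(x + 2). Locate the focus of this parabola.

(7/2, -4)

Vertex (-2, -4); 4p = 22 so p = 11/2. Opens right.
Focus is p units from the vertex along the axis: (h + p, k).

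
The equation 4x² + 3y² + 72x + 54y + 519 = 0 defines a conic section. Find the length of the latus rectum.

Collect terms: 4(x² + 18x) + 3(y² + 18y) = -519
Complete the square: 4(x + 9)² + 3(y + 9)² = -519 + 324 + 243 = 48
Divide by 48: (x + 9)²/12 + (y + 9)²/16 = 1
Ellipse, center (-9, -9), major axis vertical; a² = 16, b² = 12.
Latus rectum length = 2b²/a = 2·12/4 = 6.

6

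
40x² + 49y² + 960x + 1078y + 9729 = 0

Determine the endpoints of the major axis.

Collect terms: 40(x² + 24x) + 49(y² + 22y) = -9729
Completing the square gives 40(x + 12)² + 49(y + 11)² = -9729 + 5760 + 5929 = 1960.
Divide through by 1960 to get (x + 12)²/49 + (y + 11)²/40 = 1.
Ellipse, center (-12, -11), major axis horizontal; a² = 49, b² = 40.
a = 7. Vertices at (h ± a, k).

(-19, -11) and (-5, -11)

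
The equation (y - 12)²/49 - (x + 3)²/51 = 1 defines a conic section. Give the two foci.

Center (-3, 12). The positive term is the y-term, so the transverse axis is vertical; a² = 49, b² = 51.
c² = a² + b² = 49 + 51 = 100, so c = 10.
Foci lie on the vertical axis through the center: (h, k ± c).

(-3, 2) and (-3, 22)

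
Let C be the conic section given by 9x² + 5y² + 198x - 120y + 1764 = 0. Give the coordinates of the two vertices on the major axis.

9(x² + 22x) + 5(y² - 24y) = -1764
9(x + 11)² + 5(y - 12)² = -1764 + 1089 + 720 = 45
Divide through by 45 to get (x + 11)²/5 + (y - 12)²/9 = 1.
Ellipse, center (-11, 12), major axis vertical; a² = 9, b² = 5.
a = 3. Vertices at (h, k ± a).

(-11, 9) and (-11, 15)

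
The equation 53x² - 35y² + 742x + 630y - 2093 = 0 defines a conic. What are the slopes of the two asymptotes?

53(x² + 14x) -35(y² - 18y) = 2093
Complete the square in x and y: 53(x + 7)² -35(y - 9)² = 2093 + 2597 - 2835 = 1855
Divide through by 1855 to get (x + 7)²/35 - (y - 9)²/53 = 1.
Hyperbola, center (-7, 9), transverse axis horizontal; a² = 35, b² = 53.
For a horizontal hyperbola the asymptotes have slope ±b/a.
Here that is ±√53/√35 = ±√1855/35.

√1855/35 and -√1855/35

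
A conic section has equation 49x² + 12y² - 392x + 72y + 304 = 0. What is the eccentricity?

Rearranging, 49(x² - 8x) + 12(y² + 6y) = -304.
Completing the square gives 49(x - 4)² + 12(y + 3)² = -304 + 784 + 108 = 588.
Divide by 588: (x - 4)²/12 + (y + 3)²/49 = 1
Ellipse, center (4, -3), major axis vertical; a² = 49, b² = 12.
c² = a² - b² = 37, so c = √37.
e = c/a = √37/7.

e = √37/7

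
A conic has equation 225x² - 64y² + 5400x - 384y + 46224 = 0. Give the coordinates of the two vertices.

(-12, -18) and (-12, 12)

Group: 225(x² + 24x) -64(y² + 6y) = -46224
225(x + 12)² -64(y + 3)² = -46224 + 32400 - 576 = -14400
Divide by -14400: (y + 3)²/225 - (x + 12)²/64 = 1
Hyperbola, center (-12, -3), transverse axis vertical; a² = 225, b² = 64.
a = 15. Vertices at (h, k ± a).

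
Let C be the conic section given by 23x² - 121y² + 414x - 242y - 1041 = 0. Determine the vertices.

(-20, -1) and (2, -1)

Collect terms: 23(x² + 18x) -121(y² + 2y) = 1041
Complete the square: 23(x + 9)² -121(y + 1)² = 1041 + 1863 - 121 = 2783
Divide through by 2783 to get (x + 9)²/121 - (y + 1)²/23 = 1.
Hyperbola, center (-9, -1), transverse axis horizontal; a² = 121, b² = 23.
a = 11. Vertices at (h ± a, k).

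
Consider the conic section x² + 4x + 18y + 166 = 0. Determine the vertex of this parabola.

Only x is squared. Complete the square in x: (x + 2)² = -18(y + 9).
Vertex (-2, -9); 4p = -18 so p = -9/2. Opens down.

(-2, -9)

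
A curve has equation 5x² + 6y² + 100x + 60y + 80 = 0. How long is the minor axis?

Collect terms: 5(x² + 20x) + 6(y² + 10y) = -80
Complete the square: 5(x + 10)² + 6(y + 5)² = -80 + 500 + 150 = 570
Dividing both sides by 570: (x + 10)²/114 + (y + 5)²/95 = 1
Ellipse, center (-10, -5), major axis horizontal; a² = 114, b² = 95.
b² = 95 so b = √95; the minor axis has length 2b = 2√95.

2√95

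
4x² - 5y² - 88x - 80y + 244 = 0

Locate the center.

Collect terms: 4(x² - 22x) -5(y² + 16y) = -244
Completing the square gives 4(x - 11)² -5(y + 8)² = -244 + 484 - 320 = -80.
Dividing both sides by -80: (y + 8)²/16 - (x - 11)²/20 = 1
Hyperbola with center (11, -8).

(11, -8)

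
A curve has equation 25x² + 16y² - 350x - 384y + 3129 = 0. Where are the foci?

(7, 9) and (7, 15)

Group the x- and y-terms: 25(x² - 14x) + 16(y² - 24y) = -3129
Complete the square: 25(x - 7)² + 16(y - 12)² = -3129 + 1225 + 2304 = 400
Divide by 400: (x - 7)²/16 + (y - 12)²/25 = 1
Ellipse, center (7, 12), major axis vertical; a² = 25, b² = 16.
c² = a² - b² = 25 - 16 = 9, so c = 3.
Foci lie on the vertical axis through the center: (h, k ± c).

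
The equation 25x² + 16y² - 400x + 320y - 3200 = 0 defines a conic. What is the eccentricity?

Rearranging, 25(x² - 16x) + 16(y² + 20y) = 3200.
25(x - 8)² + 16(y + 10)² = 3200 + 1600 + 1600 = 6400
Divide by 6400: (x - 8)²/256 + (y + 10)²/400 = 1
Ellipse, center (8, -10), major axis vertical; a² = 400, b² = 256.
c² = a² - b² = 144, so c = 12.
e = c/a = 12/20 = 3/5.

e = 3/5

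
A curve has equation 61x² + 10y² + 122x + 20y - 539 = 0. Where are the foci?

(-1, -1 - √51) and (-1, -1 + √51)

Group the x- and y-terms: 61(x² + 2x) + 10(y² + 2y) = 539
Complete the square: 61(x + 1)² + 10(y + 1)² = 539 + 61 + 10 = 610
Divide by 610: (x + 1)²/10 + (y + 1)²/61 = 1
Ellipse, center (-1, -1), major axis vertical; a² = 61, b² = 10.
c² = a² - b² = 61 - 10 = 51, so c = √51.
Foci lie on the vertical axis through the center: (h, k ± c).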